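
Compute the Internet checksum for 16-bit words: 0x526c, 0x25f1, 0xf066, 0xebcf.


Sum all words (with carry folding):
+ 0x526c = 0x526c
+ 0x25f1 = 0x785d
+ 0xf066 = 0x68c4
+ 0xebcf = 0x5494
One's complement: ~0x5494
Checksum = 0xab6b


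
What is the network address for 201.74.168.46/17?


IP:   11001001.01001010.10101000.00101110
Mask: 11111111.11111111.10000000.00000000
AND operation:
Net:  11001001.01001010.10000000.00000000
Network: 201.74.128.0/17


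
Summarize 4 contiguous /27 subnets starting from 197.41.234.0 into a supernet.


Original prefix: /27
Number of subnets: 4 = 2^2
New prefix = 27 - 2 = 25
Supernet: 197.41.234.0/25


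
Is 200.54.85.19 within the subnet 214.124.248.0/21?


Subnet network: 214.124.248.0
Test IP AND mask: 200.54.80.0
No, 200.54.85.19 is not in 214.124.248.0/21


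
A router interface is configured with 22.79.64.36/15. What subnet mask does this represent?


/15 means 15 network bits, 17 host bits
Binary: 11111111111111100000000000000000
Mask: 255.254.0.0


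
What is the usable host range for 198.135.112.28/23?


Network: 198.135.112.0
Broadcast: 198.135.113.255
First usable = network + 1
Last usable = broadcast - 1
Range: 198.135.112.1 to 198.135.113.254


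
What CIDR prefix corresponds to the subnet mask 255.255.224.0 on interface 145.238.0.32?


Binary: 11111111.11111111.11100000.00000000
Count leading 1s
Prefix: /19


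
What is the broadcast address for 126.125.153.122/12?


Network: 126.112.0.0/12
Host bits = 20
Set all host bits to 1:
Broadcast: 126.127.255.255


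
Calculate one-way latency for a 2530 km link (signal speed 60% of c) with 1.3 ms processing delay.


Speed = 0.6 * 3e5 km/s = 180000 km/s
Propagation delay = 2530 / 180000 = 0.0141 s = 14.0556 ms
Processing delay = 1.3 ms
Total one-way latency = 15.3556 ms


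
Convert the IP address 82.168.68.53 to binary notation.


82 = 01010010
168 = 10101000
68 = 01000100
53 = 00110101
Binary: 01010010.10101000.01000100.00110101


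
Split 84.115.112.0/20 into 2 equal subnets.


New prefix = 20 + 1 = 21
Each subnet has 2048 addresses
  84.115.112.0/21
  84.115.120.0/21
Subnets: 84.115.112.0/21, 84.115.120.0/21


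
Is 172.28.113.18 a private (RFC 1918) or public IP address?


RFC 1918 private ranges:
  10.0.0.0/8 (10.0.0.0 - 10.255.255.255)
  172.16.0.0/12 (172.16.0.0 - 172.31.255.255)
  192.168.0.0/16 (192.168.0.0 - 192.168.255.255)
Private (in 172.16.0.0/12)


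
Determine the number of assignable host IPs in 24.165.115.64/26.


Host bits = 32 - 26 = 6
Total addresses = 2^6 = 64
Usable = total - 2 (network and broadcast)
Usable hosts: 62


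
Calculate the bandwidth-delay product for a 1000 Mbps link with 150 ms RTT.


BDP = bandwidth * RTT
= 1000 Mbps * 150 ms
= 1000 * 1e6 * 150 / 1000 bits
= 150000000 bits
= 18750000 bytes
= 18310.5469 KB
BDP = 150000000 bits (18750000 bytes)


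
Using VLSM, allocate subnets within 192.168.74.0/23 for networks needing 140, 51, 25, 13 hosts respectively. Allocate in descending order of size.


140 hosts -> /24 (254 usable): 192.168.74.0/24
51 hosts -> /26 (62 usable): 192.168.75.0/26
25 hosts -> /27 (30 usable): 192.168.75.64/27
13 hosts -> /28 (14 usable): 192.168.75.96/28
Allocation: 192.168.74.0/24 (140 hosts, 254 usable); 192.168.75.0/26 (51 hosts, 62 usable); 192.168.75.64/27 (25 hosts, 30 usable); 192.168.75.96/28 (13 hosts, 14 usable)


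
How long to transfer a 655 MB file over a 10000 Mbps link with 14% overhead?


Effective throughput = 10000 * (1 - 14/100) = 8600 Mbps
File size in Mb = 655 * 8 = 5240 Mb
Time = 5240 / 8600
Time = 0.6093 seconds


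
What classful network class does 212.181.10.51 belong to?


First octet: 212
Binary: 11010100
110xxxxx -> Class C (192-223)
Class C, default mask 255.255.255.0 (/24)


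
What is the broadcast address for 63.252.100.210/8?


Network: 63.0.0.0/8
Host bits = 24
Set all host bits to 1:
Broadcast: 63.255.255.255


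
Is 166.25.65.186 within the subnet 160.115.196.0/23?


Subnet network: 160.115.196.0
Test IP AND mask: 166.25.64.0
No, 166.25.65.186 is not in 160.115.196.0/23


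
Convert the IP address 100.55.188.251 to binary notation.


100 = 01100100
55 = 00110111
188 = 10111100
251 = 11111011
Binary: 01100100.00110111.10111100.11111011


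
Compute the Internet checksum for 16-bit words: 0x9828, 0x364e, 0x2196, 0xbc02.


Sum all words (with carry folding):
+ 0x9828 = 0x9828
+ 0x364e = 0xce76
+ 0x2196 = 0xf00c
+ 0xbc02 = 0xac0f
One's complement: ~0xac0f
Checksum = 0x53f0


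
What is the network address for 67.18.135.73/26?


IP:   01000011.00010010.10000111.01001001
Mask: 11111111.11111111.11111111.11000000
AND operation:
Net:  01000011.00010010.10000111.01000000
Network: 67.18.135.64/26


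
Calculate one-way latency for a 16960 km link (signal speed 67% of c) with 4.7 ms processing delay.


Speed = 0.67 * 3e5 km/s = 201000 km/s
Propagation delay = 16960 / 201000 = 0.0844 s = 84.3781 ms
Processing delay = 4.7 ms
Total one-way latency = 89.0781 ms


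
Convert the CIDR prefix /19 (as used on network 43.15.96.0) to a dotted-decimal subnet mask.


/19 means 19 network bits, 13 host bits
Binary: 11111111111111111110000000000000
Mask: 255.255.224.0


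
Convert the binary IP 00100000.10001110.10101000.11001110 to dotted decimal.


00100000 = 32
10001110 = 142
10101000 = 168
11001110 = 206
IP: 32.142.168.206


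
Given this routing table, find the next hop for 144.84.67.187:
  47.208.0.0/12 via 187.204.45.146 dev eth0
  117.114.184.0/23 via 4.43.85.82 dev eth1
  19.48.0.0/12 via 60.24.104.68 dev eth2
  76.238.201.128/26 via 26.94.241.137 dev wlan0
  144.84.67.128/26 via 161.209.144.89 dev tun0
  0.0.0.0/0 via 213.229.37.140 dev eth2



Longest prefix match for 144.84.67.187:
  /12 47.208.0.0: no
  /23 117.114.184.0: no
  /12 19.48.0.0: no
  /26 76.238.201.128: no
  /26 144.84.67.128: MATCH
  /0 0.0.0.0: MATCH
Selected: next-hop 161.209.144.89 via tun0 (matched /26)


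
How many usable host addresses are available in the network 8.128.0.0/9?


Host bits = 32 - 9 = 23
Total addresses = 2^23 = 8388608
Usable = total - 2 (network and broadcast)
Usable hosts: 8388606


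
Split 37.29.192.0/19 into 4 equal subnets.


New prefix = 19 + 2 = 21
Each subnet has 2048 addresses
  37.29.192.0/21
  37.29.200.0/21
  37.29.208.0/21
  37.29.216.0/21
Subnets: 37.29.192.0/21, 37.29.200.0/21, 37.29.208.0/21, 37.29.216.0/21


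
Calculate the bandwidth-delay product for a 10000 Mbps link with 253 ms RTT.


BDP = bandwidth * RTT
= 10000 Mbps * 253 ms
= 10000 * 1e6 * 253 / 1000 bits
= 2530000000 bits
= 316250000 bytes
= 308837.8906 KB
BDP = 2530000000 bits (316250000 bytes)


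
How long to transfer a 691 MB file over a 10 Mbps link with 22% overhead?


Effective throughput = 10 * (1 - 22/100) = 7.8 Mbps
File size in Mb = 691 * 8 = 5528 Mb
Time = 5528 / 7.8
Time = 708.7179 seconds


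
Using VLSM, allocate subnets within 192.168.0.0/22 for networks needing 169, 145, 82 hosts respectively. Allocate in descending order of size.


169 hosts -> /24 (254 usable): 192.168.0.0/24
145 hosts -> /24 (254 usable): 192.168.1.0/24
82 hosts -> /25 (126 usable): 192.168.2.0/25
Allocation: 192.168.0.0/24 (169 hosts, 254 usable); 192.168.1.0/24 (145 hosts, 254 usable); 192.168.2.0/25 (82 hosts, 126 usable)


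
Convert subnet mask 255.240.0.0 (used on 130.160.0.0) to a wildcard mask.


Subnet mask: 255.240.0.0
Wildcard = 255.255.255.255 - subnet mask
255 - 255 = 0
255 - 240 = 15
255 - 0 = 255
255 - 0 = 255
Wildcard: 0.15.255.255


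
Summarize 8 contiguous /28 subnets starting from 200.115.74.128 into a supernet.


Original prefix: /28
Number of subnets: 8 = 2^3
New prefix = 28 - 3 = 25
Supernet: 200.115.74.128/25


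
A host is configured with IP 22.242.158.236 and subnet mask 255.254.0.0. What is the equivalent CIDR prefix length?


Binary: 11111111.11111110.00000000.00000000
Count leading 1s
Prefix: /15


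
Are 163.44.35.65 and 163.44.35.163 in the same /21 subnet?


Mask: 255.255.248.0
163.44.35.65 AND mask = 163.44.32.0
163.44.35.163 AND mask = 163.44.32.0
Yes, same subnet (163.44.32.0)


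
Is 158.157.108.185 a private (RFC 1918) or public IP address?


RFC 1918 private ranges:
  10.0.0.0/8 (10.0.0.0 - 10.255.255.255)
  172.16.0.0/12 (172.16.0.0 - 172.31.255.255)
  192.168.0.0/16 (192.168.0.0 - 192.168.255.255)
Public (not in any RFC 1918 range)


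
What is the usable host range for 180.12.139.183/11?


Network: 180.0.0.0
Broadcast: 180.31.255.255
First usable = network + 1
Last usable = broadcast - 1
Range: 180.0.0.1 to 180.31.255.254


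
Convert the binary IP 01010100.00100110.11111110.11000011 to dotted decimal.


01010100 = 84
00100110 = 38
11111110 = 254
11000011 = 195
IP: 84.38.254.195


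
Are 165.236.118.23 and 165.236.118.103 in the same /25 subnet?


Mask: 255.255.255.128
165.236.118.23 AND mask = 165.236.118.0
165.236.118.103 AND mask = 165.236.118.0
Yes, same subnet (165.236.118.0)


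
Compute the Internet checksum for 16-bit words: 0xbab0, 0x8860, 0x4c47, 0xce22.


Sum all words (with carry folding):
+ 0xbab0 = 0xbab0
+ 0x8860 = 0x4311
+ 0x4c47 = 0x8f58
+ 0xce22 = 0x5d7b
One's complement: ~0x5d7b
Checksum = 0xa284


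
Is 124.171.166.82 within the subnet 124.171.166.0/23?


Subnet network: 124.171.166.0
Test IP AND mask: 124.171.166.0
Yes, 124.171.166.82 is in 124.171.166.0/23


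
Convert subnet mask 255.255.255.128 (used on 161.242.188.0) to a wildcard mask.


Subnet mask: 255.255.255.128
Wildcard = 255.255.255.255 - subnet mask
255 - 255 = 0
255 - 255 = 0
255 - 255 = 0
255 - 128 = 127
Wildcard: 0.0.0.127


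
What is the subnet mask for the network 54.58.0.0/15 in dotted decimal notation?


/15 means 15 network bits, 17 host bits
Binary: 11111111111111100000000000000000
Mask: 255.254.0.0


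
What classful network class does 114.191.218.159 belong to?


First octet: 114
Binary: 01110010
0xxxxxxx -> Class A (1-126)
Class A, default mask 255.0.0.0 (/8)


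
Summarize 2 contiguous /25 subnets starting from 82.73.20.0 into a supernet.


Original prefix: /25
Number of subnets: 2 = 2^1
New prefix = 25 - 1 = 24
Supernet: 82.73.20.0/24


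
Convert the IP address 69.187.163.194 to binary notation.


69 = 01000101
187 = 10111011
163 = 10100011
194 = 11000010
Binary: 01000101.10111011.10100011.11000010


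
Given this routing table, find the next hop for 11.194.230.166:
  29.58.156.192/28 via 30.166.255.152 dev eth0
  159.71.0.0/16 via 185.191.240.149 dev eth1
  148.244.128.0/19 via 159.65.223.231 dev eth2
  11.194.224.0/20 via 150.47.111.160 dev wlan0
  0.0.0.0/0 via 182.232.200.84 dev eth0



Longest prefix match for 11.194.230.166:
  /28 29.58.156.192: no
  /16 159.71.0.0: no
  /19 148.244.128.0: no
  /20 11.194.224.0: MATCH
  /0 0.0.0.0: MATCH
Selected: next-hop 150.47.111.160 via wlan0 (matched /20)


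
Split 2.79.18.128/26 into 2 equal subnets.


New prefix = 26 + 1 = 27
Each subnet has 32 addresses
  2.79.18.128/27
  2.79.18.160/27
Subnets: 2.79.18.128/27, 2.79.18.160/27


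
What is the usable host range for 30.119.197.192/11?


Network: 30.96.0.0
Broadcast: 30.127.255.255
First usable = network + 1
Last usable = broadcast - 1
Range: 30.96.0.1 to 30.127.255.254


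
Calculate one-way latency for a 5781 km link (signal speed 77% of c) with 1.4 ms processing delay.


Speed = 0.77 * 3e5 km/s = 231000 km/s
Propagation delay = 5781 / 231000 = 0.025 s = 25.026 ms
Processing delay = 1.4 ms
Total one-way latency = 26.426 ms


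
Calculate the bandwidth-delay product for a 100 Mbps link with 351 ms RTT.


BDP = bandwidth * RTT
= 100 Mbps * 351 ms
= 100 * 1e6 * 351 / 1000 bits
= 35100000 bits
= 4387500 bytes
= 4284.668 KB
BDP = 35100000 bits (4387500 bytes)


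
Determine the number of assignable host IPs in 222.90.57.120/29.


Host bits = 32 - 29 = 3
Total addresses = 2^3 = 8
Usable = total - 2 (network and broadcast)
Usable hosts: 6


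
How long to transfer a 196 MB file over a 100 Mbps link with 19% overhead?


Effective throughput = 100 * (1 - 19/100) = 81 Mbps
File size in Mb = 196 * 8 = 1568 Mb
Time = 1568 / 81
Time = 19.358 seconds


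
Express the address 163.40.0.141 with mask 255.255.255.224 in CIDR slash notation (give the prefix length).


Binary: 11111111.11111111.11111111.11100000
Count leading 1s
Prefix: /27


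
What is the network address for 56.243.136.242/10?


IP:   00111000.11110011.10001000.11110010
Mask: 11111111.11000000.00000000.00000000
AND operation:
Net:  00111000.11000000.00000000.00000000
Network: 56.192.0.0/10


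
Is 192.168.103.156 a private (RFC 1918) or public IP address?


RFC 1918 private ranges:
  10.0.0.0/8 (10.0.0.0 - 10.255.255.255)
  172.16.0.0/12 (172.16.0.0 - 172.31.255.255)
  192.168.0.0/16 (192.168.0.0 - 192.168.255.255)
Private (in 192.168.0.0/16)


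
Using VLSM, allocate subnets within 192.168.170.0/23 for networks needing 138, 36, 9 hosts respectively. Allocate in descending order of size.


138 hosts -> /24 (254 usable): 192.168.170.0/24
36 hosts -> /26 (62 usable): 192.168.171.0/26
9 hosts -> /28 (14 usable): 192.168.171.64/28
Allocation: 192.168.170.0/24 (138 hosts, 254 usable); 192.168.171.0/26 (36 hosts, 62 usable); 192.168.171.64/28 (9 hosts, 14 usable)


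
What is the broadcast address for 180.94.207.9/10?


Network: 180.64.0.0/10
Host bits = 22
Set all host bits to 1:
Broadcast: 180.127.255.255


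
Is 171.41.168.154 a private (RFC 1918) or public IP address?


RFC 1918 private ranges:
  10.0.0.0/8 (10.0.0.0 - 10.255.255.255)
  172.16.0.0/12 (172.16.0.0 - 172.31.255.255)
  192.168.0.0/16 (192.168.0.0 - 192.168.255.255)
Public (not in any RFC 1918 range)


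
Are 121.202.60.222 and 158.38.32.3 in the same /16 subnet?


Mask: 255.255.0.0
121.202.60.222 AND mask = 121.202.0.0
158.38.32.3 AND mask = 158.38.0.0
No, different subnets (121.202.0.0 vs 158.38.0.0)


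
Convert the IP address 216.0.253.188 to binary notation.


216 = 11011000
0 = 00000000
253 = 11111101
188 = 10111100
Binary: 11011000.00000000.11111101.10111100


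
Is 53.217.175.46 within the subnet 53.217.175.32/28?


Subnet network: 53.217.175.32
Test IP AND mask: 53.217.175.32
Yes, 53.217.175.46 is in 53.217.175.32/28


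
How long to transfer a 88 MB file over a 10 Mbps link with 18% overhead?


Effective throughput = 10 * (1 - 18/100) = 8.2 Mbps
File size in Mb = 88 * 8 = 704 Mb
Time = 704 / 8.2
Time = 85.8537 seconds


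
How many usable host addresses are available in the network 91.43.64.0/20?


Host bits = 32 - 20 = 12
Total addresses = 2^12 = 4096
Usable = total - 2 (network and broadcast)
Usable hosts: 4094


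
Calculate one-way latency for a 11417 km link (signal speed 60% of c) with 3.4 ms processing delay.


Speed = 0.6 * 3e5 km/s = 180000 km/s
Propagation delay = 11417 / 180000 = 0.0634 s = 63.4278 ms
Processing delay = 3.4 ms
Total one-way latency = 66.8278 ms


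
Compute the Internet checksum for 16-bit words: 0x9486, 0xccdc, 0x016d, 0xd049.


Sum all words (with carry folding):
+ 0x9486 = 0x9486
+ 0xccdc = 0x6163
+ 0x016d = 0x62d0
+ 0xd049 = 0x331a
One's complement: ~0x331a
Checksum = 0xcce5


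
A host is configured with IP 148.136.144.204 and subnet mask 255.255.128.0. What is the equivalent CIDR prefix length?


Binary: 11111111.11111111.10000000.00000000
Count leading 1s
Prefix: /17


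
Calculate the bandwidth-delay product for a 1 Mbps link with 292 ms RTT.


BDP = bandwidth * RTT
= 1 Mbps * 292 ms
= 1 * 1e6 * 292 / 1000 bits
= 292000 bits
= 36500 bytes
= 35.6445 KB
BDP = 292000 bits (36500 bytes)


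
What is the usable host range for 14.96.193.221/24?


Network: 14.96.193.0
Broadcast: 14.96.193.255
First usable = network + 1
Last usable = broadcast - 1
Range: 14.96.193.1 to 14.96.193.254


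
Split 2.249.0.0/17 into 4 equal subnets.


New prefix = 17 + 2 = 19
Each subnet has 8192 addresses
  2.249.0.0/19
  2.249.32.0/19
  2.249.64.0/19
  2.249.96.0/19
Subnets: 2.249.0.0/19, 2.249.32.0/19, 2.249.64.0/19, 2.249.96.0/19


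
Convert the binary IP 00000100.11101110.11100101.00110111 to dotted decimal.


00000100 = 4
11101110 = 238
11100101 = 229
00110111 = 55
IP: 4.238.229.55


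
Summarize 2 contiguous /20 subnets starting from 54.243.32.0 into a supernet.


Original prefix: /20
Number of subnets: 2 = 2^1
New prefix = 20 - 1 = 19
Supernet: 54.243.32.0/19


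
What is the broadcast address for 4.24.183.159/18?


Network: 4.24.128.0/18
Host bits = 14
Set all host bits to 1:
Broadcast: 4.24.191.255


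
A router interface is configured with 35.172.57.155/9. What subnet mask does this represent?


/9 means 9 network bits, 23 host bits
Binary: 11111111100000000000000000000000
Mask: 255.128.0.0


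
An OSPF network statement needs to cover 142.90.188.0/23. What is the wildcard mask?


Subnet mask: 255.255.254.0
Wildcard = 255.255.255.255 - subnet mask
255 - 255 = 0
255 - 255 = 0
255 - 254 = 1
255 - 0 = 255
Wildcard: 0.0.1.255


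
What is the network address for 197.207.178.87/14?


IP:   11000101.11001111.10110010.01010111
Mask: 11111111.11111100.00000000.00000000
AND operation:
Net:  11000101.11001100.00000000.00000000
Network: 197.204.0.0/14


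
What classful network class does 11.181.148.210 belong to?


First octet: 11
Binary: 00001011
0xxxxxxx -> Class A (1-126)
Class A, default mask 255.0.0.0 (/8)


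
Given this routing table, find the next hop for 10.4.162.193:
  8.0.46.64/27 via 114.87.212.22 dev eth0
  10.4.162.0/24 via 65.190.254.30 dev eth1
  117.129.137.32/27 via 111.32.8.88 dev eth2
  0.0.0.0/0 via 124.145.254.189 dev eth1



Longest prefix match for 10.4.162.193:
  /27 8.0.46.64: no
  /24 10.4.162.0: MATCH
  /27 117.129.137.32: no
  /0 0.0.0.0: MATCH
Selected: next-hop 65.190.254.30 via eth1 (matched /24)


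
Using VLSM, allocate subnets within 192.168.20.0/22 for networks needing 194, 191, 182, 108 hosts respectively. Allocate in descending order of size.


194 hosts -> /24 (254 usable): 192.168.20.0/24
191 hosts -> /24 (254 usable): 192.168.21.0/24
182 hosts -> /24 (254 usable): 192.168.22.0/24
108 hosts -> /25 (126 usable): 192.168.23.0/25
Allocation: 192.168.20.0/24 (194 hosts, 254 usable); 192.168.21.0/24 (191 hosts, 254 usable); 192.168.22.0/24 (182 hosts, 254 usable); 192.168.23.0/25 (108 hosts, 126 usable)


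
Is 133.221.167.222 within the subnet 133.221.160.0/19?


Subnet network: 133.221.160.0
Test IP AND mask: 133.221.160.0
Yes, 133.221.167.222 is in 133.221.160.0/19


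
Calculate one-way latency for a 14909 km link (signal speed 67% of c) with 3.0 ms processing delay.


Speed = 0.67 * 3e5 km/s = 201000 km/s
Propagation delay = 14909 / 201000 = 0.0742 s = 74.1741 ms
Processing delay = 3.0 ms
Total one-way latency = 77.1741 ms


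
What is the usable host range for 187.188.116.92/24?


Network: 187.188.116.0
Broadcast: 187.188.116.255
First usable = network + 1
Last usable = broadcast - 1
Range: 187.188.116.1 to 187.188.116.254


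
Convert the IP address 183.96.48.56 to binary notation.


183 = 10110111
96 = 01100000
48 = 00110000
56 = 00111000
Binary: 10110111.01100000.00110000.00111000


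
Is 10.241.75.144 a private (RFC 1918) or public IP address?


RFC 1918 private ranges:
  10.0.0.0/8 (10.0.0.0 - 10.255.255.255)
  172.16.0.0/12 (172.16.0.0 - 172.31.255.255)
  192.168.0.0/16 (192.168.0.0 - 192.168.255.255)
Private (in 10.0.0.0/8)


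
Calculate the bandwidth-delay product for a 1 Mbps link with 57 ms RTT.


BDP = bandwidth * RTT
= 1 Mbps * 57 ms
= 1 * 1e6 * 57 / 1000 bits
= 57000 bits
= 7125 bytes
= 6.958 KB
BDP = 57000 bits (7125 bytes)


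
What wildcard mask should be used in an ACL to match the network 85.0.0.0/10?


Subnet mask: 255.192.0.0
Wildcard = 255.255.255.255 - subnet mask
255 - 255 = 0
255 - 192 = 63
255 - 0 = 255
255 - 0 = 255
Wildcard: 0.63.255.255


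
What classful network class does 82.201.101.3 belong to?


First octet: 82
Binary: 01010010
0xxxxxxx -> Class A (1-126)
Class A, default mask 255.0.0.0 (/8)


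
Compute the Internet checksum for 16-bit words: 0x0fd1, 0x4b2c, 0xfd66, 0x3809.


Sum all words (with carry folding):
+ 0x0fd1 = 0x0fd1
+ 0x4b2c = 0x5afd
+ 0xfd66 = 0x5864
+ 0x3809 = 0x906d
One's complement: ~0x906d
Checksum = 0x6f92


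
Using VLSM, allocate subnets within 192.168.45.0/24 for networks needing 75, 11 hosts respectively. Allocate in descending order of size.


75 hosts -> /25 (126 usable): 192.168.45.0/25
11 hosts -> /28 (14 usable): 192.168.45.128/28
Allocation: 192.168.45.0/25 (75 hosts, 126 usable); 192.168.45.128/28 (11 hosts, 14 usable)


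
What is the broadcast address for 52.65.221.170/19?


Network: 52.65.192.0/19
Host bits = 13
Set all host bits to 1:
Broadcast: 52.65.223.255


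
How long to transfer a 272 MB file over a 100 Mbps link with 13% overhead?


Effective throughput = 100 * (1 - 13/100) = 87 Mbps
File size in Mb = 272 * 8 = 2176 Mb
Time = 2176 / 87
Time = 25.0115 seconds


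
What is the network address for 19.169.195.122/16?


IP:   00010011.10101001.11000011.01111010
Mask: 11111111.11111111.00000000.00000000
AND operation:
Net:  00010011.10101001.00000000.00000000
Network: 19.169.0.0/16


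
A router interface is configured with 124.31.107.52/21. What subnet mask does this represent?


/21 means 21 network bits, 11 host bits
Binary: 11111111111111111111100000000000
Mask: 255.255.248.0


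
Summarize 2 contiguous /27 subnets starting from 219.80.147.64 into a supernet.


Original prefix: /27
Number of subnets: 2 = 2^1
New prefix = 27 - 1 = 26
Supernet: 219.80.147.64/26


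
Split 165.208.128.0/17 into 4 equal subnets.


New prefix = 17 + 2 = 19
Each subnet has 8192 addresses
  165.208.128.0/19
  165.208.160.0/19
  165.208.192.0/19
  165.208.224.0/19
Subnets: 165.208.128.0/19, 165.208.160.0/19, 165.208.192.0/19, 165.208.224.0/19


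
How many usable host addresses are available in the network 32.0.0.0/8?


Host bits = 32 - 8 = 24
Total addresses = 2^24 = 16777216
Usable = total - 2 (network and broadcast)
Usable hosts: 16777214


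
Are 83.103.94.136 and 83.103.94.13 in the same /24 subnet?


Mask: 255.255.255.0
83.103.94.136 AND mask = 83.103.94.0
83.103.94.13 AND mask = 83.103.94.0
Yes, same subnet (83.103.94.0)


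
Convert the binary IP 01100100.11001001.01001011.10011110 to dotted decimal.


01100100 = 100
11001001 = 201
01001011 = 75
10011110 = 158
IP: 100.201.75.158


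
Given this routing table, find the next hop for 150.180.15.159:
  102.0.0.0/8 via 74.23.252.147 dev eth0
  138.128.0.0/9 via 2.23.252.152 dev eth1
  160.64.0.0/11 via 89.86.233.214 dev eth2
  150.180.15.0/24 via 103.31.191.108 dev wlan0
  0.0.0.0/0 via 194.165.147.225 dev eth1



Longest prefix match for 150.180.15.159:
  /8 102.0.0.0: no
  /9 138.128.0.0: no
  /11 160.64.0.0: no
  /24 150.180.15.0: MATCH
  /0 0.0.0.0: MATCH
Selected: next-hop 103.31.191.108 via wlan0 (matched /24)


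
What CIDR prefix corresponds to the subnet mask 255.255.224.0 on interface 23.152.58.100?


Binary: 11111111.11111111.11100000.00000000
Count leading 1s
Prefix: /19


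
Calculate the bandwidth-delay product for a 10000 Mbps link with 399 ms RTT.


BDP = bandwidth * RTT
= 10000 Mbps * 399 ms
= 10000 * 1e6 * 399 / 1000 bits
= 3990000000 bits
= 498750000 bytes
= 487060.5469 KB
BDP = 3990000000 bits (498750000 bytes)


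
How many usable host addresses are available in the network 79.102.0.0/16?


Host bits = 32 - 16 = 16
Total addresses = 2^16 = 65536
Usable = total - 2 (network and broadcast)
Usable hosts: 65534


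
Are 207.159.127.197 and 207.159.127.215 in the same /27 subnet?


Mask: 255.255.255.224
207.159.127.197 AND mask = 207.159.127.192
207.159.127.215 AND mask = 207.159.127.192
Yes, same subnet (207.159.127.192)


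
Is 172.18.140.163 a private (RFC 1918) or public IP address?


RFC 1918 private ranges:
  10.0.0.0/8 (10.0.0.0 - 10.255.255.255)
  172.16.0.0/12 (172.16.0.0 - 172.31.255.255)
  192.168.0.0/16 (192.168.0.0 - 192.168.255.255)
Private (in 172.16.0.0/12)


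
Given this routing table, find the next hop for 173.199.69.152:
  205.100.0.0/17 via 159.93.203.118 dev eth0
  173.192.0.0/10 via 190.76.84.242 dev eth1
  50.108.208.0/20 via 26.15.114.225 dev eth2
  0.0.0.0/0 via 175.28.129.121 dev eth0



Longest prefix match for 173.199.69.152:
  /17 205.100.0.0: no
  /10 173.192.0.0: MATCH
  /20 50.108.208.0: no
  /0 0.0.0.0: MATCH
Selected: next-hop 190.76.84.242 via eth1 (matched /10)


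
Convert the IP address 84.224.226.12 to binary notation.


84 = 01010100
224 = 11100000
226 = 11100010
12 = 00001100
Binary: 01010100.11100000.11100010.00001100


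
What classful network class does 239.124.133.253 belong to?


First octet: 239
Binary: 11101111
1110xxxx -> Class D (224-239)
Class D (multicast), default mask N/A


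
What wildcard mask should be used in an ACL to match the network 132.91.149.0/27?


Subnet mask: 255.255.255.224
Wildcard = 255.255.255.255 - subnet mask
255 - 255 = 0
255 - 255 = 0
255 - 255 = 0
255 - 224 = 31
Wildcard: 0.0.0.31


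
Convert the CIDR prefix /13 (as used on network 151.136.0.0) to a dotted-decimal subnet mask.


/13 means 13 network bits, 19 host bits
Binary: 11111111111110000000000000000000
Mask: 255.248.0.0


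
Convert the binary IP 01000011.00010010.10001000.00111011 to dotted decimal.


01000011 = 67
00010010 = 18
10001000 = 136
00111011 = 59
IP: 67.18.136.59


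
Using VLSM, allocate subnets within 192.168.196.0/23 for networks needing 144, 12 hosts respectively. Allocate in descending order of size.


144 hosts -> /24 (254 usable): 192.168.196.0/24
12 hosts -> /28 (14 usable): 192.168.197.0/28
Allocation: 192.168.196.0/24 (144 hosts, 254 usable); 192.168.197.0/28 (12 hosts, 14 usable)


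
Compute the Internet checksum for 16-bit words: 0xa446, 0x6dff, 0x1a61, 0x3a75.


Sum all words (with carry folding):
+ 0xa446 = 0xa446
+ 0x6dff = 0x1246
+ 0x1a61 = 0x2ca7
+ 0x3a75 = 0x671c
One's complement: ~0x671c
Checksum = 0x98e3


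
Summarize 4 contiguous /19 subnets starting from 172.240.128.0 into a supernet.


Original prefix: /19
Number of subnets: 4 = 2^2
New prefix = 19 - 2 = 17
Supernet: 172.240.128.0/17


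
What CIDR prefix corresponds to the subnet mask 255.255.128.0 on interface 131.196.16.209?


Binary: 11111111.11111111.10000000.00000000
Count leading 1s
Prefix: /17


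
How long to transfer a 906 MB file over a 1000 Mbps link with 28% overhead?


Effective throughput = 1000 * (1 - 28/100) = 720 Mbps
File size in Mb = 906 * 8 = 7248 Mb
Time = 7248 / 720
Time = 10.0667 seconds


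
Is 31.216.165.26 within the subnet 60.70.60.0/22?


Subnet network: 60.70.60.0
Test IP AND mask: 31.216.164.0
No, 31.216.165.26 is not in 60.70.60.0/22


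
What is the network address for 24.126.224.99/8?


IP:   00011000.01111110.11100000.01100011
Mask: 11111111.00000000.00000000.00000000
AND operation:
Net:  00011000.00000000.00000000.00000000
Network: 24.0.0.0/8


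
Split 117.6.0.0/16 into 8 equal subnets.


New prefix = 16 + 3 = 19
Each subnet has 8192 addresses
  117.6.0.0/19
  117.6.32.0/19
  117.6.64.0/19
  117.6.96.0/19
  117.6.128.0/19
  117.6.160.0/19
  117.6.192.0/19
  117.6.224.0/19
Subnets: 117.6.0.0/19, 117.6.32.0/19, 117.6.64.0/19, 117.6.96.0/19, 117.6.128.0/19, 117.6.160.0/19, 117.6.192.0/19, 117.6.224.0/19


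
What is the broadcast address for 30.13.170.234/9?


Network: 30.0.0.0/9
Host bits = 23
Set all host bits to 1:
Broadcast: 30.127.255.255


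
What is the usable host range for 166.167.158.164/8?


Network: 166.0.0.0
Broadcast: 166.255.255.255
First usable = network + 1
Last usable = broadcast - 1
Range: 166.0.0.1 to 166.255.255.254


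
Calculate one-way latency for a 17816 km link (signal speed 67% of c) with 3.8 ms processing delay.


Speed = 0.67 * 3e5 km/s = 201000 km/s
Propagation delay = 17816 / 201000 = 0.0886 s = 88.6368 ms
Processing delay = 3.8 ms
Total one-way latency = 92.4368 ms


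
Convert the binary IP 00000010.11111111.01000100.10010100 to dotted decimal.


00000010 = 2
11111111 = 255
01000100 = 68
10010100 = 148
IP: 2.255.68.148


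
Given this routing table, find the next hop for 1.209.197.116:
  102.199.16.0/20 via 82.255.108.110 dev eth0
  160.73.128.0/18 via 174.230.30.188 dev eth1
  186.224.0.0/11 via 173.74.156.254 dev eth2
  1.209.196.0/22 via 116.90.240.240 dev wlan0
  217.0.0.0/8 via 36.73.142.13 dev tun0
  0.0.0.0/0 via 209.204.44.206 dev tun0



Longest prefix match for 1.209.197.116:
  /20 102.199.16.0: no
  /18 160.73.128.0: no
  /11 186.224.0.0: no
  /22 1.209.196.0: MATCH
  /8 217.0.0.0: no
  /0 0.0.0.0: MATCH
Selected: next-hop 116.90.240.240 via wlan0 (matched /22)


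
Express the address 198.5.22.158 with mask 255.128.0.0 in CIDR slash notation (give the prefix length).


Binary: 11111111.10000000.00000000.00000000
Count leading 1s
Prefix: /9


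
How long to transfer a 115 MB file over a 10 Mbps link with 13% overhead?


Effective throughput = 10 * (1 - 13/100) = 8.7 Mbps
File size in Mb = 115 * 8 = 920 Mb
Time = 920 / 8.7
Time = 105.7471 seconds


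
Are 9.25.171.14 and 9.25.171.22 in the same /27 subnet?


Mask: 255.255.255.224
9.25.171.14 AND mask = 9.25.171.0
9.25.171.22 AND mask = 9.25.171.0
Yes, same subnet (9.25.171.0)


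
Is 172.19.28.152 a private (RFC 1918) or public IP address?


RFC 1918 private ranges:
  10.0.0.0/8 (10.0.0.0 - 10.255.255.255)
  172.16.0.0/12 (172.16.0.0 - 172.31.255.255)
  192.168.0.0/16 (192.168.0.0 - 192.168.255.255)
Private (in 172.16.0.0/12)


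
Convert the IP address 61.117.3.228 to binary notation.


61 = 00111101
117 = 01110101
3 = 00000011
228 = 11100100
Binary: 00111101.01110101.00000011.11100100


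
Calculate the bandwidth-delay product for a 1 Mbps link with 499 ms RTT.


BDP = bandwidth * RTT
= 1 Mbps * 499 ms
= 1 * 1e6 * 499 / 1000 bits
= 499000 bits
= 62375 bytes
= 60.9131 KB
BDP = 499000 bits (62375 bytes)


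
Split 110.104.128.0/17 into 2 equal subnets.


New prefix = 17 + 1 = 18
Each subnet has 16384 addresses
  110.104.128.0/18
  110.104.192.0/18
Subnets: 110.104.128.0/18, 110.104.192.0/18


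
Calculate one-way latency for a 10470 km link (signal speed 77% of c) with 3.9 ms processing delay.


Speed = 0.77 * 3e5 km/s = 231000 km/s
Propagation delay = 10470 / 231000 = 0.0453 s = 45.3247 ms
Processing delay = 3.9 ms
Total one-way latency = 49.2247 ms


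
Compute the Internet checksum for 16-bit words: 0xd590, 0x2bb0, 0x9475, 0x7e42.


Sum all words (with carry folding):
+ 0xd590 = 0xd590
+ 0x2bb0 = 0x0141
+ 0x9475 = 0x95b6
+ 0x7e42 = 0x13f9
One's complement: ~0x13f9
Checksum = 0xec06


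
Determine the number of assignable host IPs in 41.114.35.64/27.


Host bits = 32 - 27 = 5
Total addresses = 2^5 = 32
Usable = total - 2 (network and broadcast)
Usable hosts: 30


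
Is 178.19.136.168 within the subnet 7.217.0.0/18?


Subnet network: 7.217.0.0
Test IP AND mask: 178.19.128.0
No, 178.19.136.168 is not in 7.217.0.0/18


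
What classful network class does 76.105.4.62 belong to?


First octet: 76
Binary: 01001100
0xxxxxxx -> Class A (1-126)
Class A, default mask 255.0.0.0 (/8)


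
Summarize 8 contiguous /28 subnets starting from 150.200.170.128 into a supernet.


Original prefix: /28
Number of subnets: 8 = 2^3
New prefix = 28 - 3 = 25
Supernet: 150.200.170.128/25


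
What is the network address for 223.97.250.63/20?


IP:   11011111.01100001.11111010.00111111
Mask: 11111111.11111111.11110000.00000000
AND operation:
Net:  11011111.01100001.11110000.00000000
Network: 223.97.240.0/20


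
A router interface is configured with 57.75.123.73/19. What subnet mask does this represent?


/19 means 19 network bits, 13 host bits
Binary: 11111111111111111110000000000000
Mask: 255.255.224.0


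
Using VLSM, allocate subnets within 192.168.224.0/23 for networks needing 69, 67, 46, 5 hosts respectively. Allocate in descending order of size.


69 hosts -> /25 (126 usable): 192.168.224.0/25
67 hosts -> /25 (126 usable): 192.168.224.128/25
46 hosts -> /26 (62 usable): 192.168.225.0/26
5 hosts -> /29 (6 usable): 192.168.225.64/29
Allocation: 192.168.224.0/25 (69 hosts, 126 usable); 192.168.224.128/25 (67 hosts, 126 usable); 192.168.225.0/26 (46 hosts, 62 usable); 192.168.225.64/29 (5 hosts, 6 usable)


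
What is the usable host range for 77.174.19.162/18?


Network: 77.174.0.0
Broadcast: 77.174.63.255
First usable = network + 1
Last usable = broadcast - 1
Range: 77.174.0.1 to 77.174.63.254


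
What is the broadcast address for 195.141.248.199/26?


Network: 195.141.248.192/26
Host bits = 6
Set all host bits to 1:
Broadcast: 195.141.248.255


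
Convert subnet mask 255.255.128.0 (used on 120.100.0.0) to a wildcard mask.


Subnet mask: 255.255.128.0
Wildcard = 255.255.255.255 - subnet mask
255 - 255 = 0
255 - 255 = 0
255 - 128 = 127
255 - 0 = 255
Wildcard: 0.0.127.255


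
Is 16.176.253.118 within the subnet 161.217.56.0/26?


Subnet network: 161.217.56.0
Test IP AND mask: 16.176.253.64
No, 16.176.253.118 is not in 161.217.56.0/26


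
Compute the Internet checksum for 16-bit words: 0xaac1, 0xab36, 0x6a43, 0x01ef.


Sum all words (with carry folding):
+ 0xaac1 = 0xaac1
+ 0xab36 = 0x55f8
+ 0x6a43 = 0xc03b
+ 0x01ef = 0xc22a
One's complement: ~0xc22a
Checksum = 0x3dd5


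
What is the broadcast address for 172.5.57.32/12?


Network: 172.0.0.0/12
Host bits = 20
Set all host bits to 1:
Broadcast: 172.15.255.255


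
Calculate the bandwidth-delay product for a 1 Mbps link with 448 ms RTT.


BDP = bandwidth * RTT
= 1 Mbps * 448 ms
= 1 * 1e6 * 448 / 1000 bits
= 448000 bits
= 56000 bytes
= 54.6875 KB
BDP = 448000 bits (56000 bytes)


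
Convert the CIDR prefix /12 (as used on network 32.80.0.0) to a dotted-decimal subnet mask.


/12 means 12 network bits, 20 host bits
Binary: 11111111111100000000000000000000
Mask: 255.240.0.0


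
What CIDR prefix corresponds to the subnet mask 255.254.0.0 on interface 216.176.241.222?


Binary: 11111111.11111110.00000000.00000000
Count leading 1s
Prefix: /15


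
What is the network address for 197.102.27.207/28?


IP:   11000101.01100110.00011011.11001111
Mask: 11111111.11111111.11111111.11110000
AND operation:
Net:  11000101.01100110.00011011.11000000
Network: 197.102.27.192/28


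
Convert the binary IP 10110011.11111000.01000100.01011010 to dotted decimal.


10110011 = 179
11111000 = 248
01000100 = 68
01011010 = 90
IP: 179.248.68.90


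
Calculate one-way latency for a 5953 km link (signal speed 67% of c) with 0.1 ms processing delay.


Speed = 0.67 * 3e5 km/s = 201000 km/s
Propagation delay = 5953 / 201000 = 0.0296 s = 29.6169 ms
Processing delay = 0.1 ms
Total one-way latency = 29.7169 ms


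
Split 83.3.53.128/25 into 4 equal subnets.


New prefix = 25 + 2 = 27
Each subnet has 32 addresses
  83.3.53.128/27
  83.3.53.160/27
  83.3.53.192/27
  83.3.53.224/27
Subnets: 83.3.53.128/27, 83.3.53.160/27, 83.3.53.192/27, 83.3.53.224/27


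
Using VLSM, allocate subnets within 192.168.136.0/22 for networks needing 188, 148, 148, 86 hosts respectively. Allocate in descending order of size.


188 hosts -> /24 (254 usable): 192.168.136.0/24
148 hosts -> /24 (254 usable): 192.168.137.0/24
148 hosts -> /24 (254 usable): 192.168.138.0/24
86 hosts -> /25 (126 usable): 192.168.139.0/25
Allocation: 192.168.136.0/24 (188 hosts, 254 usable); 192.168.137.0/24 (148 hosts, 254 usable); 192.168.138.0/24 (148 hosts, 254 usable); 192.168.139.0/25 (86 hosts, 126 usable)


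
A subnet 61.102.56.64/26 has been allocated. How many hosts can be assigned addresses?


Host bits = 32 - 26 = 6
Total addresses = 2^6 = 64
Usable = total - 2 (network and broadcast)
Usable hosts: 62


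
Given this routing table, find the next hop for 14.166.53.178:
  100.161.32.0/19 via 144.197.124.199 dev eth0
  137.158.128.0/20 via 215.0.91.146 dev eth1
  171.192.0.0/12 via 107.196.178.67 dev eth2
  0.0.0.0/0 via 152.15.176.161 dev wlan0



Longest prefix match for 14.166.53.178:
  /19 100.161.32.0: no
  /20 137.158.128.0: no
  /12 171.192.0.0: no
  /0 0.0.0.0: MATCH
Selected: next-hop 152.15.176.161 via wlan0 (matched /0)


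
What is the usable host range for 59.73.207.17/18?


Network: 59.73.192.0
Broadcast: 59.73.255.255
First usable = network + 1
Last usable = broadcast - 1
Range: 59.73.192.1 to 59.73.255.254


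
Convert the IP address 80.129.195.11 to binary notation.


80 = 01010000
129 = 10000001
195 = 11000011
11 = 00001011
Binary: 01010000.10000001.11000011.00001011


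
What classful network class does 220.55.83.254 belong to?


First octet: 220
Binary: 11011100
110xxxxx -> Class C (192-223)
Class C, default mask 255.255.255.0 (/24)


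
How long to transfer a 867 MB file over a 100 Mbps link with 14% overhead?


Effective throughput = 100 * (1 - 14/100) = 86 Mbps
File size in Mb = 867 * 8 = 6936 Mb
Time = 6936 / 86
Time = 80.6512 seconds


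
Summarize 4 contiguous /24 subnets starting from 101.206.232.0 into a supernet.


Original prefix: /24
Number of subnets: 4 = 2^2
New prefix = 24 - 2 = 22
Supernet: 101.206.232.0/22


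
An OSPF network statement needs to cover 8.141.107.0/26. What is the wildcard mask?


Subnet mask: 255.255.255.192
Wildcard = 255.255.255.255 - subnet mask
255 - 255 = 0
255 - 255 = 0
255 - 255 = 0
255 - 192 = 63
Wildcard: 0.0.0.63


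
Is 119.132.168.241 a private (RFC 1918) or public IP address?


RFC 1918 private ranges:
  10.0.0.0/8 (10.0.0.0 - 10.255.255.255)
  172.16.0.0/12 (172.16.0.0 - 172.31.255.255)
  192.168.0.0/16 (192.168.0.0 - 192.168.255.255)
Public (not in any RFC 1918 range)


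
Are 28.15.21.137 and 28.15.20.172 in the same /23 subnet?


Mask: 255.255.254.0
28.15.21.137 AND mask = 28.15.20.0
28.15.20.172 AND mask = 28.15.20.0
Yes, same subnet (28.15.20.0)


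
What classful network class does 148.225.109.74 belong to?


First octet: 148
Binary: 10010100
10xxxxxx -> Class B (128-191)
Class B, default mask 255.255.0.0 (/16)


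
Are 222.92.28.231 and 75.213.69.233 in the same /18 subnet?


Mask: 255.255.192.0
222.92.28.231 AND mask = 222.92.0.0
75.213.69.233 AND mask = 75.213.64.0
No, different subnets (222.92.0.0 vs 75.213.64.0)


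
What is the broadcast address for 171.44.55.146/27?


Network: 171.44.55.128/27
Host bits = 5
Set all host bits to 1:
Broadcast: 171.44.55.159


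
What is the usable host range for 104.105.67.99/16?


Network: 104.105.0.0
Broadcast: 104.105.255.255
First usable = network + 1
Last usable = broadcast - 1
Range: 104.105.0.1 to 104.105.255.254


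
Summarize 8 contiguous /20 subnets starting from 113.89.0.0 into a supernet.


Original prefix: /20
Number of subnets: 8 = 2^3
New prefix = 20 - 3 = 17
Supernet: 113.89.0.0/17


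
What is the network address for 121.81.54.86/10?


IP:   01111001.01010001.00110110.01010110
Mask: 11111111.11000000.00000000.00000000
AND operation:
Net:  01111001.01000000.00000000.00000000
Network: 121.64.0.0/10


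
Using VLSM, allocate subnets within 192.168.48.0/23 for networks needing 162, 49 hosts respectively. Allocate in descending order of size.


162 hosts -> /24 (254 usable): 192.168.48.0/24
49 hosts -> /26 (62 usable): 192.168.49.0/26
Allocation: 192.168.48.0/24 (162 hosts, 254 usable); 192.168.49.0/26 (49 hosts, 62 usable)


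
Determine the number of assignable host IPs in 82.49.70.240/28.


Host bits = 32 - 28 = 4
Total addresses = 2^4 = 16
Usable = total - 2 (network and broadcast)
Usable hosts: 14


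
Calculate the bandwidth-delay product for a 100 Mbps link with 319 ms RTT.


BDP = bandwidth * RTT
= 100 Mbps * 319 ms
= 100 * 1e6 * 319 / 1000 bits
= 31900000 bits
= 3987500 bytes
= 3894.043 KB
BDP = 31900000 bits (3987500 bytes)
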